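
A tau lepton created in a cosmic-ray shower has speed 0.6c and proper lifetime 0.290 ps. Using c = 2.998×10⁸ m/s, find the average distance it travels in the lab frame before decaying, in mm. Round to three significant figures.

0.0652 mm

γ = 1/√(1 − β²) = 1/√(1 − 0.36) = 1/√0.64 = 1/0.8 = 1.25.
Lab-frame lifetime: Δt = γτ = 1.25 × 0.290 ps = 0.3625 ps.
Distance: d = vΔt = 0.6 × 2.998×10⁸ m/s × 3.6250×10^-13 s = 6.52×10^-5 m = 0.0652 mm.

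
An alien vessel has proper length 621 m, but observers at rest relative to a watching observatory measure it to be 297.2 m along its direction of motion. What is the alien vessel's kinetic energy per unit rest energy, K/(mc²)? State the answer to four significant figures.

From L = L₀/γ: γ = 621/297.2 = 2.0895.
K/(mc²) = γ − 1 = 2.0895 − 1 = 1.090.

1.090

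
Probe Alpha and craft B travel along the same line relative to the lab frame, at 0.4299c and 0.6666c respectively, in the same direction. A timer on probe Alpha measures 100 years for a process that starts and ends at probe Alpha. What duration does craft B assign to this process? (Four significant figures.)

106.0 years

Speed of probe Alpha in craft B's frame: u = (v_A − v_B)/(1 − v_A v_B/c²) = (0.4299 − 0.6666)/(1 − 0.4299×0.6666) = −0.2367/0.71342866 = −0.33178; |u| = 0.33178c.
At |u| = 0.33178c, γ = (1 − 0.110078)^(−1/2) = 1.06.
Probe Alpha's interval is proper; time dilation gives Δt_B = γΔτ = 1.06 × 100 years = 106.0 years.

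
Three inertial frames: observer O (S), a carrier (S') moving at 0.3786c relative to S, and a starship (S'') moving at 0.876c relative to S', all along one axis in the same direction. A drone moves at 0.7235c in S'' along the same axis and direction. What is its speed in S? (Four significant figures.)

Compose velocities in two stages. Stage 1 (into S'): u₁ = (0.7235+0.876)/(1+0.7235×0.876) = 0.97901.
Stage 2 (into S): u = (0.97901+0.3786)/(1+0.97901×0.3786) = 0.99048, so the speed is 0.9905c.

0.9905c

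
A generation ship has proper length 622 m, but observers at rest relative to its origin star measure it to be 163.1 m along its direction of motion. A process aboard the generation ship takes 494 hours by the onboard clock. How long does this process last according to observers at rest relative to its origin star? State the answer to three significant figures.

1880 hours

Length contraction gives γ = L₀/L = 622/163.1 = 3.81361.
The same γ dilates the second interval: 3.81361 × 494 hours = 1880 hours.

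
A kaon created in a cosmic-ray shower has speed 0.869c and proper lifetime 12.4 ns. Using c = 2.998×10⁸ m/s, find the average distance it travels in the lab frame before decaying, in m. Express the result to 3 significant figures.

6.53 m

γ = 1/√(1 − β²) = 1/√(1 − 0.755161) = 1/√0.244839 = 1/0.494812 = 2.021.
Lab-frame lifetime: Δt = γτ = 2.021 × 12.4 ns = 25.06 ns.
Distance: d = vΔt = 0.869 × 2.998×10⁸ m/s × 2.5060×10^-8 s = 6.53 m.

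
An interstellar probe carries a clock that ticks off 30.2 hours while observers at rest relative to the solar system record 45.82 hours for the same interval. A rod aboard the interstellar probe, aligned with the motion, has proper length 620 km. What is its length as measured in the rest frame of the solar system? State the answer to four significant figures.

γ = Δt/Δτ = 45.82/30.2 = 1.51722.
L = L₀/γ = 620/1.51722 = 408.6 km.

408.6 km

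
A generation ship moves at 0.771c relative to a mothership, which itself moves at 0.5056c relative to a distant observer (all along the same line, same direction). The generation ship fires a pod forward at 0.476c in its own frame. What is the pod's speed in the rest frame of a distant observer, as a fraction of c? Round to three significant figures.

0.970c

Apply u = (u'+v)/(1+u'v) twice. Pod in the mothership frame: (0.476+0.771)/(1+0.476·0.771) = 1.247/1.366996 = 0.91222c.
That velocity, transformed to the rest frame of a distant observer: (0.91222+0.5056)/(1+0.91222·0.5056) = 1.41782/1.461218432 = 0.9703c.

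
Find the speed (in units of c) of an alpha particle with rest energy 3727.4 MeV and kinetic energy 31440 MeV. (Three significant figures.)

0.994c

K = (γ−1)mc², so γ = 1 + 31440/3727.4 = 9.4348.
Then v/c = √(1 − γ⁻²) = √(1 − 0.011234) = √0.988766 = 0.994.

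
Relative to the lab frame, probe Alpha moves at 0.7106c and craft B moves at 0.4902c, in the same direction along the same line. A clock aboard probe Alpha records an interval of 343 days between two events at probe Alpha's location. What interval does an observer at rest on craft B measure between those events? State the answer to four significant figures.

364.5 days

Transform probe Alpha's velocity into craft B's frame: (0.7106 − 0.4902)/(1 − 0.7106·0.4902) = 0.2204/0.65166388, so the relative speed is 0.33821c.
At |u| = 0.33821c, γ = (1 − 0.114386)^(−1/2) = 1.0626.
Probe Alpha's interval is proper; time dilation gives Δt_B = γΔτ = 1.0626 × 343 days = 364.5 days.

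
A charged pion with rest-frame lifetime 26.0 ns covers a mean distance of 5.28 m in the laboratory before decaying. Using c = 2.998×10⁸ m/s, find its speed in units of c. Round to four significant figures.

0.5608c

Let x = d/(cτ) = 5.280 m / (2.998×10⁸ m/s × 2.600×10^-8 s) = 0.67737. Since d = βγcτ, x = βγ = β/√(1−β²).
Solving: β² = x²/(1+x²) = 0.45883/1.45883 = 0.314519, so β = 0.5608.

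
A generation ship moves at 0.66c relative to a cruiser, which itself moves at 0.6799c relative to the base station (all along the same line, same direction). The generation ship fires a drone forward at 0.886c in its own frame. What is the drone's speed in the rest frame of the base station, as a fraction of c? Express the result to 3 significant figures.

0.995c

First combine the drone and generation ship (S''→S'): u₁ = (0.886 + 0.66)/(1 + 0.886×0.66) = 1.546/1.58476 = 0.97554.
Then combine with the cruiser (S'→S): u = (0.97554 + 0.6799)/(1 + 0.97554×0.6799) = 1.65544/1.663269646 = 0.99529.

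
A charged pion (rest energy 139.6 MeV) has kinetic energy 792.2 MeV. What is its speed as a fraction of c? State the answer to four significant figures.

K = (γ−1)mc², so γ = 1 + 792.2/139.6 = 6.6748.
Then v/c = √(1 − γ⁻²) = √(1 − 0.0224452) = √0.9775548 = 0.9887.

0.9887c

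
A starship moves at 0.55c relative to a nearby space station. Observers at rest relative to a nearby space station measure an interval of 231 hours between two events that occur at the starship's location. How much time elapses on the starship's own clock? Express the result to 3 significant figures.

193 hours

β² = 0.3025, so γ = 1/√0.6975 = 1.1974.
The moving clock records proper time: Δτ = Δt/γ = 231/1.1974 = 193 hours.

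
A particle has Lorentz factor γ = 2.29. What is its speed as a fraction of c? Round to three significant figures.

0.900c

β = √(1 − 1/γ²) = √(1 − 1/5.2441) = √0.80931 = 0.900.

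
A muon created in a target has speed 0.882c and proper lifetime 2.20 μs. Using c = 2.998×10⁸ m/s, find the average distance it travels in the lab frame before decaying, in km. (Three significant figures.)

Lorentz factor: γ = (1 − 0.777924)^(−1/2) = 2.122.
Lab-frame lifetime: Δt = γτ = 2.122 × 2.20 μs = 4.6684 μs.
Distance: d = vΔt = 0.882 × 2.998×10⁸ m/s × 4.6684×10^-6 s = 1230 m = 1.23 km.

1.23 km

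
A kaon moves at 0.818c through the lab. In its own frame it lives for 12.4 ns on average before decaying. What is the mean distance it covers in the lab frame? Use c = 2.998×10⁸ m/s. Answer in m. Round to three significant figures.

5.29 m

With β = 0.818, γ = 1/√(1 − 0.818²) = 1/√0.330876 = 1.7385.
Lab-frame lifetime: Δt = γτ = 1.7385 × 12.4 ns = 21.557 ns.
Distance: d = vΔt = 0.818 × 2.998×10⁸ m/s × 2.1557×10^-8 s = 5.29 m.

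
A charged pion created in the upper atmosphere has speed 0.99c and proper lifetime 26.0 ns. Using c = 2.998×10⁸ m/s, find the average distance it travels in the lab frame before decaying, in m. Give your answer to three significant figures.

54.7 m

Lorentz factor: γ = (1 − 0.9801)^(−1/2) = 7.0888.
Lab-frame lifetime: Δt = γτ = 7.0888 × 26.0 ns = 184.31 ns.
Distance: d = vΔt = 0.99 × 2.998×10⁸ m/s × 1.8431×10^-7 s = 54.7 m.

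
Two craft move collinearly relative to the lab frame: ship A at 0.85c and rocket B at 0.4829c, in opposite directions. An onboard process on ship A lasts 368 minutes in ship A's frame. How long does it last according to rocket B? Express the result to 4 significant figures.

Speed of ship A in rocket B's frame: u = (v_A + v_B)/(1 + v_A v_B/c²) = (0.85 + 0.4829)/(1 + 0.85×0.4829) = 1.3329/1.410465 = 0.94501; |u| = 0.94501c.
γ for this relative speed: γ = 1/√(1 − 0.893044) = 3.0577.
Ship A's interval is proper; time dilation gives Δt_B = γΔτ = 3.0577 × 368 minutes = 1125 minutes.

1125 minutes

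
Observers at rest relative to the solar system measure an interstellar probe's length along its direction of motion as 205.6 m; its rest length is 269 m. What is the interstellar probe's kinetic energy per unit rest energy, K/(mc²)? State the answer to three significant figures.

From L = L₀/γ: γ = 269/205.6 = 1.30837.
K/(mc²) = γ − 1 = 1.30837 − 1 = 0.308.

0.308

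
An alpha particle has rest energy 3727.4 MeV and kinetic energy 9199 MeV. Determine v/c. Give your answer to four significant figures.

K = (γ−1)mc², so γ = 1 + 9199/3727.4 = 3.4679.
Then v/c = √(1 − γ⁻²) = √(1 − 0.0831509) = √0.9168491 = 0.9575.

0.9575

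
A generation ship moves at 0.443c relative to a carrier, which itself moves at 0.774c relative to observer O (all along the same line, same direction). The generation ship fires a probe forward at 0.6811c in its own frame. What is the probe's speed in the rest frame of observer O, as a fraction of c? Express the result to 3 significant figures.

First combine the probe and generation ship (S''→S'): u₁ = (0.6811 + 0.443)/(1 + 0.6811×0.443) = 1.1241/1.3017273 = 0.86354.
Then combine with the carrier (S'→S): u = (0.86354 + 0.774)/(1 + 0.86354×0.774) = 1.63754/1.66837996 = 0.98152.

0.982c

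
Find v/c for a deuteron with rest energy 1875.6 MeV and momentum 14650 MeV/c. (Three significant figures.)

pc/(mc²) = 14650/1875.6 = 7.8108 = βγ = β/√(1−β²).
So β² = x²/(1 + x²) with x = 7.8108: x² = 61.0086, β² = 61.0086/62.0086 = 0.983873, β = 0.992.

0.992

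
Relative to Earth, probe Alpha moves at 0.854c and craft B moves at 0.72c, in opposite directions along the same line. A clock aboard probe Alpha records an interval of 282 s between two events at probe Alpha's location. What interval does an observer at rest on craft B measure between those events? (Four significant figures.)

Speed of probe Alpha in craft B's frame: u = (v_A + v_B)/(1 + v_A v_B/c²) = (0.854 + 0.72)/(1 + 0.854×0.72) = 1.574/1.61488 = 0.97469; |u| = 0.97469c.
γ for this relative speed: γ = 1/√(1 − 0.950021) = 4.4731.
Probe Alpha's interval is proper; time dilation gives Δt_B = γΔτ = 4.4731 × 282 s = 1261 s.

1261 s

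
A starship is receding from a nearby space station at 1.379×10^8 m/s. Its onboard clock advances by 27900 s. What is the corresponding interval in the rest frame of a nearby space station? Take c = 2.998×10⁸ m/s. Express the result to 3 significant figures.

31400 s

β = v/c = (1.379×10^8 m/s)/(2.998×10⁸ m/s) = 0.459973.
γ = 1/√(1 − β²) = 1/√(1 − 0.2115752) = 1/√0.7884248 = 1/0.887933 = 1.1262.
The onboard clock measures proper time, so the interval in the rest frame of a nearby space station is dilated: Δt = γ·Δτ = 1.1262 × 27900 s = 31400 s.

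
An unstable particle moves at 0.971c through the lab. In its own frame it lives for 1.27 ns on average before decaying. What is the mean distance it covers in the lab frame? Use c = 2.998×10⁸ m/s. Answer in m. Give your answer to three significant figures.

With β = 0.971, γ = 1/√(1 − 0.971²) = 1/√0.057159 = 4.1827.
Lab-frame lifetime: Δt = γτ = 4.1827 × 1.27 ns = 5.312 ns.
Distance: d = vΔt = 0.971 × 2.998×10⁸ m/s × 5.3120×10^-9 s = 1.55 m.

1.55 m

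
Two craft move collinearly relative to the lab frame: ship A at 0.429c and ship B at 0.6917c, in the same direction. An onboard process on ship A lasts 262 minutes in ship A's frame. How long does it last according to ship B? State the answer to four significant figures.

282.4 minutes

Speed of ship A in ship B's frame: u = (v_A − v_B)/(1 − v_A v_B/c²) = (0.429 − 0.6917)/(1 − 0.429×0.6917) = −0.2627/0.7032607 = −0.37355; |u| = 0.37355c.
γ for this relative speed: γ = 1/√(1 − 0.13954) = 1.078.
Ship A's interval is proper; time dilation gives Δt_B = γΔτ = 1.078 × 262 minutes = 282.4 minutes.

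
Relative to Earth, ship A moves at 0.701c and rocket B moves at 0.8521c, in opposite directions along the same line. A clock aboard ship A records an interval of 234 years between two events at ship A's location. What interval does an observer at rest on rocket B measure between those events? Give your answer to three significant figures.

Transform ship A's velocity into rocket B's frame: (0.701 + 0.8521)/(1 + 0.701·0.8521) = 1.5531/1.5973221, so the relative speed is 0.97231c.
γ for this relative speed: γ = 1/√(1 − 0.945387) = 4.2791.
Ship A's interval is proper; time dilation gives Δt_B = γΔτ = 4.2791 × 234 years = 1000 years.

1000 years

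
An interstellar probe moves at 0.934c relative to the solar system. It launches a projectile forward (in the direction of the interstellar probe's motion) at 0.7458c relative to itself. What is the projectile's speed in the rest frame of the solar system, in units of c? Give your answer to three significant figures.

0.990c

In units of c, u = (u' + v)/(1 + u'v) with u' = 0.7458 and v = 0.934.
Numerator: 0.7458 + 0.934 = 1.6798. Denominator: 1 + (0.7458)(0.934) = 1.6965772.
u = 1.6798/1.6965772 = 0.99011, so the speed is 0.990c.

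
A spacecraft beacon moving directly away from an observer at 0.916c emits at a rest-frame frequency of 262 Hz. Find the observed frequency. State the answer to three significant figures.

54.9 Hz

Relativistic Doppler (source moving away): f_obs = f_src · √((1−β)/(1+β)).
With β = 0.916: factor = √(0.084/1.916) = 0.20938.
f_obs = 262 × 0.20938 = 54.9 Hz.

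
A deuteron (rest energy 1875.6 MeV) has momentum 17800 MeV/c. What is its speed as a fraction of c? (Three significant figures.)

0.994c

βγ = pc/(mc²) = 17800/1875.6 = 9.4903.
Since γ² = 1 + (βγ)² = 91.0658, γ = √91.0658 = 9.54284, and β = (βγ)/γ = 9.4903/9.54284 = 0.994.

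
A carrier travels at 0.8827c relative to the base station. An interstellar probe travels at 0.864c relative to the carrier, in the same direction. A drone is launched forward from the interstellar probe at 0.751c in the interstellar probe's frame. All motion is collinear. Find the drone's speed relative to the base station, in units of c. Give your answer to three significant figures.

Compose velocities in two stages. Stage 1 (into S'): u₁ = (0.751+0.864)/(1+0.751×0.864) = 0.97946.
Stage 2 (into S): u = (0.97946+0.8827)/(1+0.97946×0.8827) = 0.99871, so the speed is 0.999c.

0.999c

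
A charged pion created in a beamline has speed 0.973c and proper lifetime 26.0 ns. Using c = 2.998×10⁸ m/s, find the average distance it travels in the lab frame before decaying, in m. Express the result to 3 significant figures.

γ = 1/√(1 − β²) = 1/√(1 − 0.946729) = 1/√0.053271 = 1/0.230805 = 4.3327.
Lab-frame lifetime: Δt = γτ = 4.3327 × 26.0 ns = 112.65 ns.
Distance: d = vΔt = 0.973 × 2.998×10⁸ m/s × 1.1265×10^-7 s = 32.9 m.

32.9 m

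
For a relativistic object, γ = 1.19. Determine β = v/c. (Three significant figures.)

0.542

β = √(1 − 1/γ²) = √(1 − 1/1.4161) = √0.293835 = 0.542.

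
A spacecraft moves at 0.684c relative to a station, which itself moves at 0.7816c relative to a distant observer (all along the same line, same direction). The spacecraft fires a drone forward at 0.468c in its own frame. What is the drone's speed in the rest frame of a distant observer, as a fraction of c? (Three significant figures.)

0.983c

Compose velocities in two stages. Stage 1 (into S'): u₁ = (0.468+0.684)/(1+0.468×0.684) = 0.87265.
Stage 2 (into S): u = (0.87265+0.7816)/(1+0.87265×0.7816) = 0.98346, so the speed is 0.983c.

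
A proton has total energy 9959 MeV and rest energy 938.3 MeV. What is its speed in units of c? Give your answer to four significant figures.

0.9956c

Total energy E = γmc² gives γ = 9959/938.3 = 10.614.
Hence β = √(1 − 1/γ²) = √(1 − 0.0088765) = √0.9911235 = 0.9956.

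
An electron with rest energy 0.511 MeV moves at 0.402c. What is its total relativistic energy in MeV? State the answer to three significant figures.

γ = 1/√(1 − β²) = 1/√(1 − 0.161604) = 1/√0.838396 = 1/0.91564 = 1.0921.
Total energy: E = γmc² = 1.0921 × 0.511 MeV = 0.558 MeV.

0.558 MeV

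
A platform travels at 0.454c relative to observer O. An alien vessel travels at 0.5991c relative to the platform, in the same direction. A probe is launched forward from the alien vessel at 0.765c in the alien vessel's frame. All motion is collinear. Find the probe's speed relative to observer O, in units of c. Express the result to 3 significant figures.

0.975c

First combine the probe and alien vessel (S''→S'): u₁ = (0.765 + 0.5991)/(1 + 0.765×0.5991) = 1.3641/1.4583115 = 0.9354.
Then combine with the platform (S'→S): u = (0.9354 + 0.454)/(1 + 0.9354×0.454) = 1.3894/1.4246716 = 0.97524.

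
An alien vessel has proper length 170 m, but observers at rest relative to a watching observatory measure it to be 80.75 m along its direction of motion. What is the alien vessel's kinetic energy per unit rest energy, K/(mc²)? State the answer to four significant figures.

1.105

Length contraction gives γ = L₀/L = 170/80.75 = 2.10526.
Since K = (γ−1)mc², K/(mc²) = 2.10526 − 1 = 1.105.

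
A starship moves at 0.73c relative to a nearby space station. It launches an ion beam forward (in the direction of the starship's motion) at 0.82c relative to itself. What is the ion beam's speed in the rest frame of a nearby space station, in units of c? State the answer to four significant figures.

0.9696c

In units of c, u = (u' + v)/(1 + u'v) with u' = 0.82 and v = 0.73.
Numerator: 0.82 + 0.73 = 1.55. Denominator: 1 + (0.82)(0.73) = 1.5986.
u = 1.55/1.5986 = 0.9696, so the speed is 0.9696c.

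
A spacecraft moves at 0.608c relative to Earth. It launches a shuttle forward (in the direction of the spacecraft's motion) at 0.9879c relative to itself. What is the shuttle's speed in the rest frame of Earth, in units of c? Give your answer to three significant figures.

In units of c, u = (u' + v)/(1 + u'v) with u' = 0.9879 and v = 0.608.
Numerator: 0.9879 + 0.608 = 1.5959. Denominator: 1 + (0.9879)(0.608) = 1.6006432.
u = 1.5959/1.6006432 = 0.99704, so the speed is 0.997c.

0.997c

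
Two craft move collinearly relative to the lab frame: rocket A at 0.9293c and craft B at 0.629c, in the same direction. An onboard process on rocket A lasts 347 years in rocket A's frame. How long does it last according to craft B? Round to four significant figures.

502.1 years

Transform rocket A's velocity into craft B's frame: (0.9293 − 0.629)/(1 − 0.9293·0.629) = 0.3003/0.4154703, so the relative speed is 0.7228c.
At |u| = 0.7228c, γ = (1 − 0.52244)^(−1/2) = 1.4471.
Rocket A's interval is proper; time dilation gives Δt_B = γΔτ = 1.4471 × 347 years = 502.1 years.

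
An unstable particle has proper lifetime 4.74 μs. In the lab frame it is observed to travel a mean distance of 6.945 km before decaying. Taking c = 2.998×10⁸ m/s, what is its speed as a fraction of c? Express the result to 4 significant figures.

0.9797c

Let x = d/(cτ) = 6945 m / (2.998×10⁸ m/s × 4.740×10^-6 s) = 4.8872. Since d = βγcτ, x = βγ = β/√(1−β²).
Solving: β² = x²/(1+x²) = 23.8847/24.8847 = 0.959815, so β = 0.9797.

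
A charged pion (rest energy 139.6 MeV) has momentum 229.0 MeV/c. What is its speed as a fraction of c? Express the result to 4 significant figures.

βγ = pc/(mc²) = 229.0/139.6 = 1.6404.
Since γ² = 1 + (βγ)² = 3.69091, γ = √3.69091 = 1.92117, and β = (βγ)/γ = 1.6404/1.92117 = 0.8539.

0.8539c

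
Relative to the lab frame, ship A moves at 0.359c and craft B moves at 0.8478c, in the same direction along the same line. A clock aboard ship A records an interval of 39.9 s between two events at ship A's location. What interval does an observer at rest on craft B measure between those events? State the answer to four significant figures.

Speed of ship A in craft B's frame: u = (v_A − v_B)/(1 − v_A v_B/c²) = (0.359 − 0.8478)/(1 − 0.359×0.8478) = −0.4888/0.6956398 = −0.70266; |u| = 0.70266c.
At |u| = 0.70266c, γ = (1 − 0.493731)^(−1/2) = 1.4054.
Ship A's interval is proper; time dilation gives Δt_B = γΔτ = 1.4054 × 39.9 s = 56.08 s.

56.08 s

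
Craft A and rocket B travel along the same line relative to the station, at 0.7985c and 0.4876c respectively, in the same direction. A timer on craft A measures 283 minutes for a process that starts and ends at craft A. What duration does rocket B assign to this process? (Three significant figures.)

Speed of craft A in rocket B's frame: u = (v_A − v_B)/(1 − v_A v_B/c²) = (0.7985 − 0.4876)/(1 − 0.7985×0.4876) = 0.3109/0.6106514 = 0.50913; |u| = 0.50913c.
At |u| = 0.50913c, γ = (1 − 0.259213)^(−1/2) = 1.1619.
The clock on craft A records proper time, so rocket B measures Δt = γΔτ = 1.1619 × 283 = 329 minutes.

329 minutes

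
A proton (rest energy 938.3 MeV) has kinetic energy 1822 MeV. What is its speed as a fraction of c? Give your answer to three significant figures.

γ = 1 + K/(mc²) = 1 + 1822/938.3 = 2.9418.
β = √(1 − 1/γ²) = √(1 − 0.115551) = √0.884449 = 0.940.

0.940c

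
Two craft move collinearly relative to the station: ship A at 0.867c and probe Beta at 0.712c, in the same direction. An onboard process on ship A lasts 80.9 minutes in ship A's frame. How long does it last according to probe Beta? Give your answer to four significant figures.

Transform ship A's velocity into probe Beta's frame: (0.867 − 0.712)/(1 − 0.867·0.712) = 0.155/0.382696, so the relative speed is 0.40502c.
γ for this relative speed: γ = 1/√(1 − 0.164041) = 1.0937.
Ship A's interval is proper; time dilation gives Δt_B = γΔτ = 1.0937 × 80.9 minutes = 88.48 minutes.

88.48 minutes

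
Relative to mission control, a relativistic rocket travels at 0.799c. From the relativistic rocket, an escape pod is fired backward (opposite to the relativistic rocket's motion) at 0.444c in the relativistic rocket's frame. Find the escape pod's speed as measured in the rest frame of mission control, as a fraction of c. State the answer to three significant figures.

Relativistic velocity addition: u = (u' + v)/(1 + u'v/c²), with u' = −0.444c and v = 0.799c.
Numerator: −0.444 + 0.799 = 0.355. Denominator: 1 + (−0.444)(0.799) = 0.645244.
u = 0.355/0.645244 = 0.55018, so the speed is 0.550c.

0.550c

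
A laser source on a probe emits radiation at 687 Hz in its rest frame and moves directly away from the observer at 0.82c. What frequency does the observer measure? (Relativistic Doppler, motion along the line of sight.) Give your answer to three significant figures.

Relativistic Doppler (source moving away): f_obs = f_src · √((1−β)/(1+β)).
With β = 0.82: factor = √(0.18/1.82) = 0.31449.
f_obs = 687 × 0.31449 = 216 Hz.

216 Hz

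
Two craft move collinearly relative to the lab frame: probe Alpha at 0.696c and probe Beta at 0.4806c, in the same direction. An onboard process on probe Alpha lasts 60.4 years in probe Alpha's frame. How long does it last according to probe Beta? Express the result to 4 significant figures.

63.84 years

The velocity of probe Alpha relative to probe Beta is (0.696 − 0.4806)c / (1 − 0.696×0.4806) = 0.32367c; relative speed 0.32367c.
γ for this relative speed: γ = 1/√(1 − 0.104762) = 1.0569.
The clock on probe Alpha records proper time, so probe Beta measures Δt = γΔτ = 1.0569 × 60.4 = 63.84 years.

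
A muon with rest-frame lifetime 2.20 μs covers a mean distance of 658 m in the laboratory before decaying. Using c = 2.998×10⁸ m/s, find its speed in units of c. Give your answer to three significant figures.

0.706c

Lab distance = (lab lifetime)·v = γτ·βc, so βγ = d/(cτ) = 658.0/(2.998×10⁸ × 2.200×10^-6) = 0.99763.
With βγ = 0.99763: γ² = 1 + (βγ)² = 1.995266, and β = (βγ)/γ = 0.99763/1.41254 = 0.706.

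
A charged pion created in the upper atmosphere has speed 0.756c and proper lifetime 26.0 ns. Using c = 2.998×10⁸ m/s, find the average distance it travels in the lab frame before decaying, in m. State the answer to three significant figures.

β² = 0.571536, so γ = 1/√0.428464 = 1.5277.
Lab-frame lifetime: Δt = γτ = 1.5277 × 26.0 ns = 39.72 ns.
Distance: d = vΔt = 0.756 × 2.998×10⁸ m/s × 3.9720×10^-8 s = 9.00 m.

9.00 m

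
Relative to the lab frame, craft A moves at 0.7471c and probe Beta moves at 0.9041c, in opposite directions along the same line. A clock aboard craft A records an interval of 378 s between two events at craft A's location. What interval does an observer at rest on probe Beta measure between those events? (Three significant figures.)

Speed of craft A in probe Beta's frame: u = (v_A + v_B)/(1 + v_A v_B/c²) = (0.7471 + 0.9041)/(1 + 0.7471×0.9041) = 1.6512/1.67545311 = 0.98552; |u| = 0.98552c.
At |u| = 0.98552c, γ = (1 − 0.97125)^(−1/2) = 5.8977.
The clock on craft A records proper time, so probe Beta measures Δt = γΔτ = 5.8977 × 378 = 2230 s.

2230 s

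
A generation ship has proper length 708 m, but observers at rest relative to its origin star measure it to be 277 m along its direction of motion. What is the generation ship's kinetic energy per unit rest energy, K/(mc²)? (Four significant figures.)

Length contraction gives γ = L₀/L = 708/277 = 2.55596.
K/(mc²) = γ − 1 = 2.55596 − 1 = 1.556.

1.556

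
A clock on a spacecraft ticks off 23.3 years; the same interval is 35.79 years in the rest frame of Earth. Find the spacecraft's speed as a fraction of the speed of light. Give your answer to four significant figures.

γ = Δt/Δτ = 35.79/23.3 = 1.5361.
β = √(1 − 1/γ²) = √(1 − 0.4238) = √0.5762 = 0.7591.

0.7591c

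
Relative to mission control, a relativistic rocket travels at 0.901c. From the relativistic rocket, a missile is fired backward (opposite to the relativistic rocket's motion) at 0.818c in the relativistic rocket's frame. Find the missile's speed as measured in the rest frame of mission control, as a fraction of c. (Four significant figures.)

Relativistic velocity addition: u = (u' + v)/(1 + u'v/c²), with u' = −0.818c and v = 0.901c.
Numerator: −0.818 + 0.901 = 0.083. Denominator: 1 + (−0.818)(0.901) = 0.262982.
u = 0.083/0.262982 = 0.31561, so the speed is 0.3156c.

0.3156c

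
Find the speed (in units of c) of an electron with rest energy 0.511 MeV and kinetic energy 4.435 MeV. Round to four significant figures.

γ = 1 + K/(mc²) = 1 + 4.435/0.511 = 9.6791.
β = √(1 − 1/γ²) = √(1 − 0.0106741) = √0.9893259 = 0.9946.

0.9946c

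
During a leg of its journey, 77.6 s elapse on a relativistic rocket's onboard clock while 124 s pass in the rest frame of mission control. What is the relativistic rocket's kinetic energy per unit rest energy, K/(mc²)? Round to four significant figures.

0.5979

The time-dilation ratio gives γ = 124/77.6 = 1.59794.
K/(mc²) = γ − 1 = 1.59794 − 1 = 0.5979.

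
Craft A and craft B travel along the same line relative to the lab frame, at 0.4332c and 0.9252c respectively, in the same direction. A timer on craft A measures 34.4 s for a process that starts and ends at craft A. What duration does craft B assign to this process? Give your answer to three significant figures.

60.3 s

The velocity of craft A relative to craft B is (0.4332 − 0.9252)c / (1 − 0.4332×0.9252) = −0.82109c; relative speed 0.82109c.
γ for this relative speed: γ = 1/√(1 − 0.674189) = 1.7519.
The clock on craft A records proper time, so craft B measures Δt = γΔτ = 1.7519 × 34.4 = 60.3 s.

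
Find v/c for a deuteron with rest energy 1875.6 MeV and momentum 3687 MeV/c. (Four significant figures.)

pc/(mc²) = 3687/1875.6 = 1.9658 = βγ = β/√(1−β²).
So β² = x²/(1 + x²) with x = 1.9658: x² = 3.86437, β² = 3.86437/4.86437 = 0.794424, β = 0.8913.

0.8913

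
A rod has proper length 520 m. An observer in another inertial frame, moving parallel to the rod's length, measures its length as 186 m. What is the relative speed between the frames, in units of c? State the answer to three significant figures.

0.934c

Length contraction gives γ = L₀/L = 520/186 = 2.7957.
β = √(1 − 1/γ²) = √0.872056 = 0.934.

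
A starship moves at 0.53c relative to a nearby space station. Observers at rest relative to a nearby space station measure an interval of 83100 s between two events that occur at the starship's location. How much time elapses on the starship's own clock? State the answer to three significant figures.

70500 s

With β = 0.53, γ = 1/√(1 − 0.53²) = 1/√0.7191 = 1.1792.
The moving clock records proper time: Δτ = Δt/γ = 83100/1.1792 = 70500 s.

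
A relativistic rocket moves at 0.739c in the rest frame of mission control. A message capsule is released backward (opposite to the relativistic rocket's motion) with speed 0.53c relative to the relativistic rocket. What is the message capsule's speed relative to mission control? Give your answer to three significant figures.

In units of c, u = (u' + v)/(1 + u'v) with u' = −0.53 and v = 0.739.
Numerator: −0.53 + 0.739 = 0.209. Denominator: 1 + (−0.53)(0.739) = 0.60833.
u = 0.209/0.60833 = 0.34356, so the speed is 0.344c.

0.344c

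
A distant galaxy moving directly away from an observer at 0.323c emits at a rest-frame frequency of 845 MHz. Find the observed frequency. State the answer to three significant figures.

Relativistic Doppler (source moving away): f_obs = f_src · √((1−β)/(1+β)).
With β = 0.323: factor = √(0.677/1.323) = 0.71534.
f_obs = 845 × 0.71534 = 604 MHz.

604 MHz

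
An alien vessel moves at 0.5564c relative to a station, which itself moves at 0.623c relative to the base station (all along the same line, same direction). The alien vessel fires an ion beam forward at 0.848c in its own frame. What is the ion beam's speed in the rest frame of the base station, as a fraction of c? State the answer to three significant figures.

0.989c

Compose velocities in two stages. Stage 1 (into S'): u₁ = (0.848+0.5564)/(1+0.848×0.5564) = 0.95419.
Stage 2 (into S): u = (0.95419+0.623)/(1+0.95419×0.623) = 0.98917, so the speed is 0.989c.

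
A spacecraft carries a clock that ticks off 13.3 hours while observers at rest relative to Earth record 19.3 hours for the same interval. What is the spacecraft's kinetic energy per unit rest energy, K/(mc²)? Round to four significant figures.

0.4511

The time-dilation ratio gives γ = 19.3/13.3 = 1.45113.
Since K = (γ−1)mc², K/(mc²) = 1.45113 − 1 = 0.4511.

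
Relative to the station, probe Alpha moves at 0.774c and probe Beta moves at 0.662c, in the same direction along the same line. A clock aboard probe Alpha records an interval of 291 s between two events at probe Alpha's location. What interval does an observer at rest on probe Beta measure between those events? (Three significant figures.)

Transform probe Alpha's velocity into probe Beta's frame: (0.774 − 0.662)/(1 − 0.774·0.662) = 0.112/0.487612, so the relative speed is 0.22969c.
At |u| = 0.22969c, γ = (1 − 0.0527575)^(−1/2) = 1.0275.
The clock on probe Alpha records proper time, so probe Beta measures Δt = γΔτ = 1.0275 × 291 = 299 s.

299 s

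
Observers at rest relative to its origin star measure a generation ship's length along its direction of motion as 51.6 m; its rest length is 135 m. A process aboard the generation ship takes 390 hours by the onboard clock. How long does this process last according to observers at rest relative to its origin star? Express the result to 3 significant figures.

From L = L₀/γ: γ = 135/51.6 = 2.61628.
Δt = γΔτ = 2.61628 × 390 = 1020 hours.

1020 hours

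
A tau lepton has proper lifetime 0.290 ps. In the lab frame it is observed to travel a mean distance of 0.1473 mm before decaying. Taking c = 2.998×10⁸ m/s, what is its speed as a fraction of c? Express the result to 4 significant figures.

0.8612c

d = βγcτ ⇒ βγ = d/(cτ) = 1.473×10^-4 m / (8.6942×10^-5 m) = 1.6942.
β = (βγ)/√(1+(βγ)²) = 1.6942/√3.87031 = 0.8612.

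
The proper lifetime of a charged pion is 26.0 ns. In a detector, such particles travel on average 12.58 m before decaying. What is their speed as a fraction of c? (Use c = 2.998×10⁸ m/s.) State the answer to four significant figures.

Let x = d/(cτ) = 12.58 m / (2.998×10⁸ m/s × 2.600×10^-8 s) = 1.6139. Since d = βγcτ, x = βγ = β/√(1−β²).
Solving: β² = x²/(1+x²) = 2.60467/3.60467 = 0.722582, so β = 0.8500.

0.8500c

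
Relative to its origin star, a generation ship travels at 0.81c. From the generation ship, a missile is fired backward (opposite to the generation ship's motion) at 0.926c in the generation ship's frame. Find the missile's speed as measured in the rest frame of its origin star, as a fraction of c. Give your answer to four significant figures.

Relativistic velocity addition: u = (u' + v)/(1 + u'v/c²), with u' = −0.926c and v = 0.81c.
Numerator: −0.926 + 0.81 = −0.116. Denominator: 1 + (−0.926)(0.81) = 0.24994.
u = −0.116/0.24994 = −0.46411, so the speed is 0.4641c.

0.4641c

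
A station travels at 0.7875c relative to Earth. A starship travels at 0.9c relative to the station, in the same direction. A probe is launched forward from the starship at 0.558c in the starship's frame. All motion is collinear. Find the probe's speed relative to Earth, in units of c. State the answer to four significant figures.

0.9965c

First combine the probe and starship (S''→S'): u₁ = (0.558 + 0.9)/(1 + 0.558×0.9) = 1.458/1.5022 = 0.97058.
Then combine with the station (S'→S): u = (0.97058 + 0.7875)/(1 + 0.97058×0.7875) = 1.75808/1.76433175 = 0.99646.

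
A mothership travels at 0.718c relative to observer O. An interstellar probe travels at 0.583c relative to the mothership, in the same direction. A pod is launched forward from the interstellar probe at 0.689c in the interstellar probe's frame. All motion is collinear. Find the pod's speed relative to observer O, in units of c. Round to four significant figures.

Compose velocities in two stages. Stage 1 (into S'): u₁ = (0.689+0.583)/(1+0.689×0.583) = 0.90748.
Stage 2 (into S): u = (0.90748+0.718)/(1+0.90748×0.718) = 0.9842, so the speed is 0.9842c.

0.9842c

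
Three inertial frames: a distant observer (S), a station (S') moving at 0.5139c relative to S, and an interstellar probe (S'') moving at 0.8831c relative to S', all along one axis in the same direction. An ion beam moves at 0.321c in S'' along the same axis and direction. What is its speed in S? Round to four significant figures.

0.9797c

Apply u = (u'+v)/(1+u'v) twice. Ion beam in the station frame: (0.321+0.8831)/(1+0.321·0.8831) = 1.2041/1.2834751 = 0.93816c.
That velocity, transformed to the rest frame of a distant observer: (0.93816+0.5139)/(1+0.93816·0.5139) = 1.45206/1.482120424 = 0.97972c.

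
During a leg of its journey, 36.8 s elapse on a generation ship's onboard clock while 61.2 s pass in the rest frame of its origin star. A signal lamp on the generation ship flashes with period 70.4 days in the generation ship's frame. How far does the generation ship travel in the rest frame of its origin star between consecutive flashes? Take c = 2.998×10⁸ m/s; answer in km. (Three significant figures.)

From Δt = γΔτ: γ = 61.2/36.8 = 1.66304.
β = √(1 − 1/γ²) = 0.79902. Lab-frame period = γτ = 1.66304×70.4 days = 117.08 days. Distance = βc × γτ = 0.79902 × 2.998×10⁸ m/s × 10115712 s = 2.4232×10^15 m = 2.42×10^12 km.

2.42×10^12 km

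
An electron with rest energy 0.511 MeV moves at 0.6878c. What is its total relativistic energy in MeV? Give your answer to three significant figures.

0.704 MeV

γ = 1/√(1 − β²) = 1/√(1 − 0.47306884) = 1/√0.52693116 = 1/0.7259 = 1.3776.
Total energy: E = γmc² = 1.3776 × 0.511 MeV = 0.704 MeV.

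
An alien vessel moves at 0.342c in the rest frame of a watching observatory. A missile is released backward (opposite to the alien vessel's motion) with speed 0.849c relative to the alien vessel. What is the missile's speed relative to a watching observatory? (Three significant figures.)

0.714c

Relativistic velocity addition: u = (u' + v)/(1 + u'v/c²), with u' = −0.849c and v = 0.342c.
Numerator: −0.849 + 0.342 = −0.507. Denominator: 1 + (−0.849)(0.342) = 0.709642.
u = −0.507/0.709642 = −0.71444, so the speed is 0.714c.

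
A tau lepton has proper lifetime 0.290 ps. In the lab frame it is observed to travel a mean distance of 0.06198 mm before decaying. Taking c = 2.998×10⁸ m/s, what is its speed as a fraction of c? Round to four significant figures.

0.5805c

d = βγcτ ⇒ βγ = d/(cτ) = 6.198×10^-5 m / (8.6942×10^-5 m) = 0.71289.
β = (βγ)/√(1+(βγ)²) = 0.71289/√1.508212 = 0.5805.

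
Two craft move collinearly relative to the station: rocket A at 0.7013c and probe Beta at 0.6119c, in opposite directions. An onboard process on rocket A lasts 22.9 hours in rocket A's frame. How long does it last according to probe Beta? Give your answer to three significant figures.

Transform rocket A's velocity into probe Beta's frame: (0.7013 + 0.6119)/(1 + 0.7013·0.6119) = 1.3132/1.42912547, so the relative speed is 0.91888c.
At |u| = 0.91888c, γ = (1 − 0.84434)^(−1/2) = 2.5346.
Rocket A's interval is proper; time dilation gives Δt_B = γΔτ = 2.5346 × 22.9 hours = 58.0 hours.

58.0 hours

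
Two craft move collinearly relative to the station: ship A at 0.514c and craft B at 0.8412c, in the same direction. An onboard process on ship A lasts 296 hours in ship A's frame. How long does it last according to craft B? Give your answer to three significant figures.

362 hours

The velocity of ship A relative to craft B is (0.514 − 0.8412)c / (1 − 0.514×0.8412) = −0.57644c; relative speed 0.57644c.
γ for this relative speed: γ = 1/√(1 − 0.332283) = 1.2238.
Ship A's interval is proper; time dilation gives Δt_B = γΔτ = 1.2238 × 296 hours = 362 hours.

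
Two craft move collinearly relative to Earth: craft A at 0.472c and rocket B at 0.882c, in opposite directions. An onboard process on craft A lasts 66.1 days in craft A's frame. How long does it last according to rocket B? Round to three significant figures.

Speed of craft A in rocket B's frame: u = (v_A + v_B)/(1 + v_A v_B/c²) = (0.472 + 0.882)/(1 + 0.472×0.882) = 1.354/1.416304 = 0.95601; |u| = 0.95601c.
At |u| = 0.95601c, γ = (1 − 0.913955)^(−1/2) = 3.4091.
The clock on craft A records proper time, so rocket B measures Δt = γΔτ = 3.4091 × 66.1 = 225 days.

225 days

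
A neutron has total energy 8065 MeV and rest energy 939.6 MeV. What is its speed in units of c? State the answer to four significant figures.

Total energy E = γmc² gives γ = 8065/939.6 = 8.5834.
Hence β = √(1 − 1/γ²) = √(1 − 0.0135732) = √0.9864268 = 0.9932.

0.9932c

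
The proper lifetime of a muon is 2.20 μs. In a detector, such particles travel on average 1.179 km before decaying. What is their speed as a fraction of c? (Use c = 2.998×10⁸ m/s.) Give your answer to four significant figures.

0.8727c

Lab distance = (lab lifetime)·v = γτ·βc, so βγ = d/(cτ) = 1179/(2.998×10⁸ × 2.200×10^-6) = 1.7876.
With βγ = 1.7876: γ² = 1 + (βγ)² = 4.19551, and β = (βγ)/γ = 1.7876/2.04829 = 0.8727.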